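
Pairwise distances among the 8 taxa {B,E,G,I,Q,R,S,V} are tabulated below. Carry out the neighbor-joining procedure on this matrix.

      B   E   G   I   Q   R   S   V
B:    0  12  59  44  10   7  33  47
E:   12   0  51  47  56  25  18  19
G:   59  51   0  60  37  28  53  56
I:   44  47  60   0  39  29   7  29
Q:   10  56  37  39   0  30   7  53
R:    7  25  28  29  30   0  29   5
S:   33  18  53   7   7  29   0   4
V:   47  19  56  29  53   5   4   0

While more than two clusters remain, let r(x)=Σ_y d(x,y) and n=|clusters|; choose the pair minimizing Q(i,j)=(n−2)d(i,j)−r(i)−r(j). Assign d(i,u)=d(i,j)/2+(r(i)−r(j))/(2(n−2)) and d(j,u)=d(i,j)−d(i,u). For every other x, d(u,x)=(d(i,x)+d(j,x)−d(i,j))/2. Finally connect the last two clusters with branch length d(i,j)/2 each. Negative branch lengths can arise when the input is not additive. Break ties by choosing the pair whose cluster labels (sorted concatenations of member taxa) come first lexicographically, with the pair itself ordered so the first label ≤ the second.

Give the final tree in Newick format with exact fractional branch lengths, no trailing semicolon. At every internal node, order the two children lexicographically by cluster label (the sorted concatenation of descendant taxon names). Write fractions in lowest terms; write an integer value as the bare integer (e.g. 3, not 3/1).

((((B:10/3,Q:20/3):185/16,(E:589/48,((I:47/4,S:-19/4):227/32,V:189/32):251/48):31/4):43/16,G:945/32):-49/64,R:-49/64)

step 1: merge (B,Q) at d=10, Q=-384; branch lengths B→10/3, Q→20/3; new cluster BQ
  updated: d(BQ,E)=29, d(BQ,G)=43, d(BQ,I)=73/2, d(BQ,R)=27/2, d(BQ,S)=15, d(BQ,V)=45
step 2: merge (I,S) at d=7, Q=-599/2; branch lengths I→47/4, S→-19/4; new cluster IS
  updated: d(BQ,IS)=89/4, d(E,IS)=29, d(G,IS)=53, d(IS,R)=51/2, d(IS,V)=13
step 3: merge (IS,V) at d=13, Q=-915/4; branch lengths IS→227/32, V→189/32; new cluster ISV
  updated: d(BQ,ISV)=217/8, d(E,ISV)=35/2, d(G,ISV)=48, d(ISV,R)=35/4
step 4: merge (E,ISV) at d=35/2, Q=-1371/8; branch lengths E→589/48, ISV→251/48; new cluster EISV
  updated: d(BQ,EISV)=309/16, d(EISV,G)=163/4, d(EISV,R)=65/8
step 5: merge (BQ,EISV) at d=309/16, Q=-843/8; branch lengths BQ→185/16, EISV→31/4; new cluster BEIQSV
  updated: d(BEIQSV,G)=1031/32, d(BEIQSV,R)=37/32
step 6: merge (BEIQSV,G) at d=1031/32, Q=-491/8; branch lengths BEIQSV→43/16, G→945/32; new cluster BEGIQSV
  updated: d(BEGIQSV,R)=-49/32
step 7: merge (BEGIQSV,R) at d=-49/32; branch lengths BEGIQSV→-49/64, R→-49/64; new cluster BEGIQRSV
final tree: ((((B:10/3,Q:20/3):185/16,(E:589/48,((I:47/4,S:-19/4):227/32,V:189/32):251/48):31/4):43/16,G:945/32):-49/64,R:-49/64)
total length: 195/2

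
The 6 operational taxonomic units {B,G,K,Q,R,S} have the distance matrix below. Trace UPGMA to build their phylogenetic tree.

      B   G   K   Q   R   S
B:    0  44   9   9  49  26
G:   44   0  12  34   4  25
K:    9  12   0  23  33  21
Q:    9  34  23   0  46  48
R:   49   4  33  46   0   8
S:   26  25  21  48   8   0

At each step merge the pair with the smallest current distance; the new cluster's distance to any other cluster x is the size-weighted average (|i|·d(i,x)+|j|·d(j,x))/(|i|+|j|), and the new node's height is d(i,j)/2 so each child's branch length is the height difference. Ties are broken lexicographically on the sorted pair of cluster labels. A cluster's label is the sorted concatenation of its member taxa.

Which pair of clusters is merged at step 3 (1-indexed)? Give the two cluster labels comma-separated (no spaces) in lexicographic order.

1. join G+R (d=4) ⇒ GR; edges |G|=2, |R|=2
  updated: d(B,GR)=93/2, d(GR,K)=45/2, d(GR,Q)=40, d(GR,S)=33/2
2. join B+K (d=9) ⇒ BK; edges |B|=9/2, |K|=9/2
  updated: d(BK,GR)=69/2, d(BK,Q)=16, d(BK,S)=47/2
3. join BK+Q (d=16) ⇒ BKQ; edges |BK|=7/2, |Q|=8
  updated: d(BKQ,GR)=109/3, d(BKQ,S)=95/3
4. join GR+S (d=33/2) ⇒ GRS; edges |GR|=25/4, |S|=33/4
  updated: d(BKQ,GRS)=313/9
5. join BKQ+GRS (d=313/9) ⇒ BGKQRS; edges |BKQ|=169/18, |GRS|=329/36
final tree: (((B:9/2,K:9/2):7/2,Q:8):169/18,((G:2,R:2):25/4,S:33/4):329/36)
total length: 2071/36

BK,Q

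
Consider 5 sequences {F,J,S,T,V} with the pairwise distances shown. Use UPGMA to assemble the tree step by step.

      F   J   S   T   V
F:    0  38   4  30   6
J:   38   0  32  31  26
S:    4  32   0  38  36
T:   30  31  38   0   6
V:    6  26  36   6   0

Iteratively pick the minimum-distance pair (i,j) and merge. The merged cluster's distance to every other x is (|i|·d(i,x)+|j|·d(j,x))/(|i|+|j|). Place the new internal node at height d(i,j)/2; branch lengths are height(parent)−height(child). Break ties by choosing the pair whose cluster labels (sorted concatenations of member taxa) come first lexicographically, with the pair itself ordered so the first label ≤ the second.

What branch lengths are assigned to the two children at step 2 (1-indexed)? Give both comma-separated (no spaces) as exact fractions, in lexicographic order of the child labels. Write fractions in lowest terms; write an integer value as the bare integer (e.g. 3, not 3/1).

3,3

iteration 1: select F,S (d=4); attach at lengths (2, 2); label the merged cluster FS
  updated: d(FS,J)=35, d(FS,T)=34, d(FS,V)=21
iteration 2: select T,V (d=6); attach at lengths (3, 3); label the merged cluster TV
  updated: d(FS,TV)=55/2, d(J,TV)=57/2
iteration 3: select FS,TV (d=55/2); attach at lengths (47/4, 43/4); label the merged cluster FSTV
  updated: d(FSTV,J)=127/4
iteration 4: select FSTV,J (d=127/4); attach at lengths (17/8, 127/8); label the merged cluster FJSTV
final tree: (((F:2,S:2):47/4,(T:3,V:3):43/4):17/8,J:127/8)
total length: 101/2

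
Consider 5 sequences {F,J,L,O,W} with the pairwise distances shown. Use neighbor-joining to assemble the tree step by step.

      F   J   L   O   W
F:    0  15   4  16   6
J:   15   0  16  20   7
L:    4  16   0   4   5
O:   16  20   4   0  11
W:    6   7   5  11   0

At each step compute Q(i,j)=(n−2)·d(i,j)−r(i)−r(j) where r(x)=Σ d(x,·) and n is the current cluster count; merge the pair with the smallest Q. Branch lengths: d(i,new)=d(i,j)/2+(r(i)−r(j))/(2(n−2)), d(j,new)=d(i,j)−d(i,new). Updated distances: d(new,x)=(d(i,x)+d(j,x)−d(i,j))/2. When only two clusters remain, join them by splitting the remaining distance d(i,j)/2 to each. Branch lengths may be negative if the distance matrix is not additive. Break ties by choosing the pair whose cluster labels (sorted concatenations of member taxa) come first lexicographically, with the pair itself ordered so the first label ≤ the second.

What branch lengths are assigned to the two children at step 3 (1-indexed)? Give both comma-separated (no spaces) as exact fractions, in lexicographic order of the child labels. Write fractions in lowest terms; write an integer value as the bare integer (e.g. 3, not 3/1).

13/4,33/4

step 1: merge (L,O) at d=4, Q=-68; branch lengths L→-5/3, O→17/3; new cluster LO
  updated: d(F,LO)=8, d(J,LO)=16, d(LO,W)=6
step 2: merge (F,LO) at d=8, Q=-43; branch lengths F→15/4, LO→17/4; new cluster FLO
  updated: d(FLO,J)=23/2, d(FLO,W)=2
step 3: merge (FLO,J) at d=23/2, Q=-41/2; branch lengths FLO→13/4, J→33/4; new cluster FJLO
  updated: d(FJLO,W)=-5/4
step 4: merge (FJLO,W) at d=-5/4; branch lengths FJLO→-5/8, W→-5/8; new cluster FJLOW
final tree: (((F:15/4,(L:-5/3,O:17/3):17/4):13/4,J:33/4):-5/8,W:-5/8)
total length: 89/4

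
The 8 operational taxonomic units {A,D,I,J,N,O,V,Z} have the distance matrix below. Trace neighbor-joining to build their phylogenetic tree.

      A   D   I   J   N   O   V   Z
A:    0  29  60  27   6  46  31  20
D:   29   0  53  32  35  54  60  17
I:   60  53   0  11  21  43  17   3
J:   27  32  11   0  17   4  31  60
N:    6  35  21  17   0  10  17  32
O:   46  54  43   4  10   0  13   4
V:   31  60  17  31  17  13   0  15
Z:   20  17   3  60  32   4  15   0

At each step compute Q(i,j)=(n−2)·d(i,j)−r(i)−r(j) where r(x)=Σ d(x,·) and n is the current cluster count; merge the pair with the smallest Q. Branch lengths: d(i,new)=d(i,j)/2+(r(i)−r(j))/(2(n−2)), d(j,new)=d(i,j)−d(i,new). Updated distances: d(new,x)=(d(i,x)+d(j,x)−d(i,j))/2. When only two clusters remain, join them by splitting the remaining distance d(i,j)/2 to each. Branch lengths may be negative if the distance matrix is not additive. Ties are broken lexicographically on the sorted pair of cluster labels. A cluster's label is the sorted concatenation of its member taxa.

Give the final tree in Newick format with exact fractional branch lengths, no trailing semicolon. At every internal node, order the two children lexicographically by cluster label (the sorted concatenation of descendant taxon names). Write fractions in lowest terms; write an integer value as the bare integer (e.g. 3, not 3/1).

1. join I+Z (d=3, Q=-341) ⇒ IZ; edges |I|=25/4, |Z|=-13/4
  updated: d(A,IZ)=77/2, d(D,IZ)=67/2, d(IZ,J)=34, d(IZ,N)=25, d(IZ,O)=22, d(IZ,V)=29/2
2. join A+D (d=29, Q=-276) ⇒ AD; edges |A|=79/10, |D|=211/10
  updated: d(AD,IZ)=43/2, d(AD,J)=15, d(AD,N)=6, d(AD,O)=71/2, d(AD,V)=31
3. join J+O (d=4, Q=-339/2) ⇒ JO; edges |J|=65/16, |O|=-1/16
  updated: d(AD,JO)=93/4, d(IZ,JO)=26, d(JO,N)=23/2, d(JO,V)=20
4. join IZ+V (d=29/2, Q=-126) ⇒ IVZ; edges |IZ|=8, |V|=13/2
  updated: d(AD,IVZ)=19, d(IVZ,JO)=63/4, d(IVZ,N)=55/4
5. join AD+N (d=6, Q=-135/2) ⇒ ADN; edges |AD|=29/4, |N|=-5/4
  updated: d(ADN,IVZ)=107/8, d(ADN,JO)=115/8
6. join ADN+IVZ (d=107/8, Q=-87/2) ⇒ ADINVZ; edges |ADN|=6, |IVZ|=59/8
  updated: d(ADINVZ,JO)=67/8
7. join ADINVZ+JO (d=67/8) ⇒ ADIJNOVZ; edges |ADINVZ|=67/16, |JO|=67/16
final tree: ((((A:79/10,D:211/10):29/4,N:-5/4):6,((I:25/4,Z:-13/4):8,V:13/2):59/8):67/16,(J:65/16,O:-1/16):67/16)
total length: 313/4

((((A:79/10,D:211/10):29/4,N:-5/4):6,((I:25/4,Z:-13/4):8,V:13/2):59/8):67/16,(J:65/16,O:-1/16):67/16)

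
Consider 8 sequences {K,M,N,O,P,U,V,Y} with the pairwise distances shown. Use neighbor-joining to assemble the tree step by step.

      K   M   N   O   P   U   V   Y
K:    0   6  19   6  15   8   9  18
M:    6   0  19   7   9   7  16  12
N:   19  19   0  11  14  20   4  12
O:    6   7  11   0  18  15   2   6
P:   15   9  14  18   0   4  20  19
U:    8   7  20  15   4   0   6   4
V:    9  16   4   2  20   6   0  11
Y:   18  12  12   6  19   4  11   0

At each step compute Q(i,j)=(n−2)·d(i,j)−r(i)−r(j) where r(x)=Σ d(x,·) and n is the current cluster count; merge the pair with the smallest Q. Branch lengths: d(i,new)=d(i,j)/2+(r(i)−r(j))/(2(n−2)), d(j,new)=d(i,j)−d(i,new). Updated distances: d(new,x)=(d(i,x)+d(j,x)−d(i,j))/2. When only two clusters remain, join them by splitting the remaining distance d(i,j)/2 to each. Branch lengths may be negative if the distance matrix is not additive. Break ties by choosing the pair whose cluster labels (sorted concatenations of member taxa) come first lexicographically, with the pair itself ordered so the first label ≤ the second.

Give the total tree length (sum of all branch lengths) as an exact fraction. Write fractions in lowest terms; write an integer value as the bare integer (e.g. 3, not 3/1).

1051/32

step 1: merge (N,V) at d=4, Q=-143; branch lengths N→55/12, V→-7/12; new cluster NV
  updated: d(K,NV)=12, d(M,NV)=31/2, d(NV,O)=9/2, d(NV,P)=15, d(NV,U)=11, d(NV,Y)=19/2
step 2: merge (P,U) at d=4, Q=-109; branch lengths P→51/10, U→-11/10; new cluster PU
  updated: d(K,PU)=19/2, d(M,PU)=6, d(NV,PU)=11, d(O,PU)=29/2, d(PU,Y)=19/2
step 3: merge (K,M) at d=6, Q=-74; branch lengths K→29/8, M→19/8; new cluster KM
  updated: d(KM,NV)=43/4, d(KM,O)=7/2, d(KM,PU)=19/4, d(KM,Y)=12
step 4: merge (KM,PU) at d=19/4, Q=-113/2; branch lengths KM→11/12, PU→23/6; new cluster KMPU
  updated: d(KMPU,NV)=17/2, d(KMPU,O)=53/8, d(KMPU,Y)=67/8
step 5: merge (KMPU,Y) at d=67/8, Q=-245/8; branch lengths KMPU→131/32, Y→137/32; new cluster KMPUY
  updated: d(KMPUY,NV)=77/16, d(KMPUY,O)=17/8
step 6: merge (KMPUY,NV) at d=77/16, Q=-183/16; branch lengths KMPUY→39/32, NV→115/32; new cluster KMNPUVY
  updated: d(KMNPUVY,O)=29/32
step 7: merge (KMNPUVY,O) at d=29/32; branch lengths KMNPUVY→29/64, O→29/64; new cluster KMNOPUVY
final tree: (((((K:29/8,M:19/8):11/12,(P:51/10,U:-11/10):23/6):131/32,Y:137/32):39/32,(N:55/12,V:-7/12):115/32):29/64,O:29/64)
total length: 1051/32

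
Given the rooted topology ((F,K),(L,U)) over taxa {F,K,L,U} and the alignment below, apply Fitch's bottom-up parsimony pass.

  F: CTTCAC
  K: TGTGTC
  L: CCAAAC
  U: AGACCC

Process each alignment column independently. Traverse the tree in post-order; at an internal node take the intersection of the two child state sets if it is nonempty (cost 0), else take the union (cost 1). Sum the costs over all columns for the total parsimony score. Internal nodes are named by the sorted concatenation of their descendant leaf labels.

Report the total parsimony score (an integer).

FK@0: {C} ∪ {T} = {C,T} (union, +1)
LU@0: {C} ∪ {A} = {A,C} (union, +1)
FKLU@0: {C,T} ∩ {A,C} = {C} (intersection, +0)
FK@1: {T} ∪ {G} = {G,T} (union, +1)
LU@1: {C} ∪ {G} = {C,G} (union, +1)
FKLU@1: {G,T} ∩ {C,G} = {G} (intersection, +0)
FK@2: {T} ∩ {T} = {T} (intersection, +0)
LU@2: {A} ∩ {A} = {A} (intersection, +0)
FKLU@2: {T} ∪ {A} = {A,T} (union, +1)
FK@3: {C} ∪ {G} = {C,G} (union, +1)
LU@3: {A} ∪ {C} = {A,C} (union, +1)
FKLU@3: {C,G} ∩ {A,C} = {C} (intersection, +0)
FK@4: {A} ∪ {T} = {A,T} (union, +1)
LU@4: {A} ∪ {C} = {A,C} (union, +1)
FKLU@4: {A,T} ∩ {A,C} = {A} (intersection, +0)
FK@5: {C} ∩ {C} = {C} (intersection, +0)
LU@5: {C} ∩ {C} = {C} (intersection, +0)
FKLU@5: {C} ∩ {C} = {C} (intersection, +0)
per-site changes: [2, 2, 1, 2, 2, 0]; total = 9

9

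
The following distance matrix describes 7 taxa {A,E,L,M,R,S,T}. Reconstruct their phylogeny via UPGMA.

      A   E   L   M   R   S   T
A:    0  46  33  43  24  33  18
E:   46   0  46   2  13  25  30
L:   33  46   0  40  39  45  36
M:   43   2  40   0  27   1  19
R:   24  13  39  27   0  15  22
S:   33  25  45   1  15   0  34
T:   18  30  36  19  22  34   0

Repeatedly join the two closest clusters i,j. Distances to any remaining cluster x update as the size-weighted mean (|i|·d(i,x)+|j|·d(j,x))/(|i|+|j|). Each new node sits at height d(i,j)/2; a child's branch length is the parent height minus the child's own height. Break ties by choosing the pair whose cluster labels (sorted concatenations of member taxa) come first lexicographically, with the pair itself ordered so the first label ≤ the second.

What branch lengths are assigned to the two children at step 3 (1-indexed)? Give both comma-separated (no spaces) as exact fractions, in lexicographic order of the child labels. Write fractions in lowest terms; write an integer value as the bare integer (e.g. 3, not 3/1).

1. join M+S (d=1) ⇒ MS; edges |M|=1/2, |S|=1/2
  updated: d(A,MS)=38, d(E,MS)=27/2, d(L,MS)=85/2, d(MS,R)=21, d(MS,T)=53/2
2. join E+R (d=13) ⇒ ER; edges |E|=13/2, |R|=13/2
  updated: d(A,ER)=35, d(ER,L)=85/2, d(ER,MS)=69/4, d(ER,T)=26
3. join ER+MS (d=69/4) ⇒ EMRS; edges |ER|=17/8, |MS|=65/8
  updated: d(A,EMRS)=73/2, d(EMRS,L)=85/2, d(EMRS,T)=105/4
4. join A+T (d=18) ⇒ AT; edges |A|=9, |T|=9
  updated: d(AT,EMRS)=251/8, d(AT,L)=69/2
5. join AT+EMRS (d=251/8) ⇒ AEMRST; edges |AT|=107/16, |EMRS|=113/16
  updated: d(AEMRST,L)=239/6
6. join AEMRST+L (d=239/6) ⇒ AELMRST; edges |AEMRST|=203/48, |L|=239/12
final tree: (((A:9,T:9):107/16,((E:13/2,R:13/2):17/8,(M:1/2,S:1/2):65/8):113/16):203/48,L:239/12)
total length: 3847/48

17/8,65/8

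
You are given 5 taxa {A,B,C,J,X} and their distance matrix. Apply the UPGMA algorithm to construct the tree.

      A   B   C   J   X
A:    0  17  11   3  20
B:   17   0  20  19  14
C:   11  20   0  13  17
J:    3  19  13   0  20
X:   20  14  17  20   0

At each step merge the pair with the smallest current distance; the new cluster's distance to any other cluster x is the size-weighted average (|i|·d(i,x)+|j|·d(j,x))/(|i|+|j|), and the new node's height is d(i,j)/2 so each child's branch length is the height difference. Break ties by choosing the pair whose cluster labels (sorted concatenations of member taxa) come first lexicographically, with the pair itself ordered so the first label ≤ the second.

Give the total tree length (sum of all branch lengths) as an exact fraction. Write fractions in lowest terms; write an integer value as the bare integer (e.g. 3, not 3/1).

step 1: merge (A,J) at d=3; branch lengths A→3/2, J→3/2; new cluster AJ
  updated: d(AJ,B)=18, d(AJ,C)=12, d(AJ,X)=20
step 2: merge (AJ,C) at d=12; branch lengths AJ→9/2, C→6; new cluster ACJ
  updated: d(ACJ,B)=56/3, d(ACJ,X)=19
step 3: merge (B,X) at d=14; branch lengths B→7, X→7; new cluster BX
  updated: d(ACJ,BX)=113/6
step 4: merge (ACJ,BX) at d=113/6; branch lengths ACJ→41/12, BX→29/12; new cluster ABCJX
final tree: (((A:3/2,J:3/2):9/2,C:6):41/12,(B:7,X:7):29/12)
total length: 100/3

100/3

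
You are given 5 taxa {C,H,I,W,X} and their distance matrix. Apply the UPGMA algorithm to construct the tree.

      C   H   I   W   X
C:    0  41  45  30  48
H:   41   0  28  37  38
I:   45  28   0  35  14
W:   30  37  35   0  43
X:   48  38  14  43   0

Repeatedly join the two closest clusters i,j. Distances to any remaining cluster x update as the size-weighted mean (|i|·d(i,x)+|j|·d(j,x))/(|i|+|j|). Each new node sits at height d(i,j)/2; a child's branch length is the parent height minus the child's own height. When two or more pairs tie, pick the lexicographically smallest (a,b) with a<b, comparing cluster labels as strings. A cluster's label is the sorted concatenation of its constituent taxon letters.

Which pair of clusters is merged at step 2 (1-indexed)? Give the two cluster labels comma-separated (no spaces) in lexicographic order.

C,W

1. join I+X (d=14) ⇒ IX; edges |I|=7, |X|=7
  updated: d(C,IX)=93/2, d(H,IX)=33, d(IX,W)=39
2. join C+W (d=30) ⇒ CW; edges |C|=15, |W|=15
  updated: d(CW,H)=39, d(CW,IX)=171/4
3. join H+IX (d=33) ⇒ HIX; edges |H|=33/2, |IX|=19/2
  updated: d(CW,HIX)=83/2
4. join CW+HIX (d=83/2) ⇒ CHIWX; edges |CW|=23/4, |HIX|=17/4
final tree: ((C:15,W:15):23/4,(H:33/2,(I:7,X:7):19/2):17/4)
total length: 80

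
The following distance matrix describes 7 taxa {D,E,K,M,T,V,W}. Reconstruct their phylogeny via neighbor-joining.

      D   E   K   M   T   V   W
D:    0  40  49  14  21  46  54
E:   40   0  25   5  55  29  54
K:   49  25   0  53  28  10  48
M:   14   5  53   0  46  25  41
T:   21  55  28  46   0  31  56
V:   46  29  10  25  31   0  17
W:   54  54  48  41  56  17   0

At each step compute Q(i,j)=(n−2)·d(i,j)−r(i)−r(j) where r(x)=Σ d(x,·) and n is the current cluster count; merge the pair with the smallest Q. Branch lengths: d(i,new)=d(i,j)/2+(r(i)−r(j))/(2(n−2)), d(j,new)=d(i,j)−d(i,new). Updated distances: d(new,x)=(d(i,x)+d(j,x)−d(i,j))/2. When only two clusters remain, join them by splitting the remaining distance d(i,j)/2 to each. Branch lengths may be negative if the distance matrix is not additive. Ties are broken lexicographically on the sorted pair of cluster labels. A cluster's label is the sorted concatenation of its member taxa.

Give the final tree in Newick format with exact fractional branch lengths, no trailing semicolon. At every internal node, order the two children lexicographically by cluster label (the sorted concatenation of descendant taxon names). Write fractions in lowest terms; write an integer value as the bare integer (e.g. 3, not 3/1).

((((D:189/16,T:147/16):89/8,(E:49/10,M:1/10):117/8):13/2,K:103/8):61/16,(V:-4,W:21):61/16)

step 1: merge (E,M) at d=5, Q=-367; branch lengths E→49/10, M→1/10; new cluster EM
  updated: d(D,EM)=49/2, d(EM,K)=73/2, d(EM,T)=48, d(EM,V)=49/2, d(EM,W)=45
step 2: merge (D,T) at d=21, Q=-589/2; branch lengths D→189/16, T→147/16; new cluster DT
  updated: d(DT,EM)=103/4, d(DT,K)=28, d(DT,V)=28, d(DT,W)=89/2
step 3: merge (V,W) at d=17, Q=-183; branch lengths V→-4, W→21; new cluster VW
  updated: d(DT,VW)=111/4, d(EM,VW)=105/4, d(K,VW)=41/2
step 4: merge (DT,EM) at d=103/4, Q=-237/2; branch lengths DT→89/8, EM→117/8; new cluster DEMT
  updated: d(DEMT,K)=155/8, d(DEMT,VW)=113/8
step 5: merge (DEMT,K) at d=155/8, Q=-54; branch lengths DEMT→13/2, K→103/8; new cluster DEKMT
  updated: d(DEKMT,VW)=61/8
step 6: merge (DEKMT,VW) at d=61/8; branch lengths DEKMT→61/16, VW→61/16; new cluster DEKMTVW
final tree: ((((D:189/16,T:147/16):89/8,(E:49/10,M:1/10):117/8):13/2,K:103/8):61/16,(V:-4,W:21):61/16)
total length: 383/4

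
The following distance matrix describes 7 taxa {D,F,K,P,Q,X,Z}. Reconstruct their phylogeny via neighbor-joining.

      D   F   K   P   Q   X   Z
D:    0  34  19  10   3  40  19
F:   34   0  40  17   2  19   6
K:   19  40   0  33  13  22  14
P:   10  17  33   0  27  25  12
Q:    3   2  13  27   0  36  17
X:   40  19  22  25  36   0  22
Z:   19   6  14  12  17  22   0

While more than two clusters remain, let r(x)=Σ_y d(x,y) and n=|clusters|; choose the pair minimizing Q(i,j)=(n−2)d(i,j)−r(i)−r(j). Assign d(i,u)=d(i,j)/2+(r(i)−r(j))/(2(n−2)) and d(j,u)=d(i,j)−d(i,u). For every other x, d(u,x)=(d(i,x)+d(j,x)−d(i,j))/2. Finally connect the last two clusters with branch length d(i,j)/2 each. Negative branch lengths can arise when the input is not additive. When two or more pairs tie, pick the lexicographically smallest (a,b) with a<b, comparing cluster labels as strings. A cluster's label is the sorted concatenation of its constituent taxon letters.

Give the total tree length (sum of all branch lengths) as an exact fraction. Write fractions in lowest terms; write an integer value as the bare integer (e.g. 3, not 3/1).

925/16

1. join D+Q (d=3, Q=-208) ⇒ DQ; edges |D|=21/5, |Q|=-6/5
  updated: d(DQ,F)=33/2, d(DQ,K)=29/2, d(DQ,P)=17, d(DQ,X)=73/2, d(DQ,Z)=33/2
2. join DQ+K (d=29/2, Q=-333/2) ⇒ DKQ; edges |DQ|=71/16, |K|=161/16
  updated: d(DKQ,F)=21, d(DKQ,P)=71/4, d(DKQ,X)=22, d(DKQ,Z)=8
3. join F+X (d=19, Q=-94) ⇒ FX; edges |F|=16/3, |X|=41/3
  updated: d(DKQ,FX)=12, d(FX,P)=23/2, d(FX,Z)=9/2
4. join DKQ+Z (d=8, Q=-185/4) ⇒ DKQZ; edges |DKQ|=117/16, |Z|=11/16
  updated: d(DKQZ,FX)=17/4, d(DKQZ,P)=87/8
5. join DKQZ+FX (d=17/4, Q=-213/8) ⇒ DFKQXZ; edges |DKQZ|=29/16, |FX|=39/16
  updated: d(DFKQXZ,P)=145/16
6. join DFKQXZ+P (d=145/16) ⇒ DFKPQXZ; edges |DFKQXZ|=145/32, |P|=145/32
final tree: (((((D:21/5,Q:-6/5):71/16,K:161/16):117/16,Z:11/16):29/16,(F:16/3,X:41/3):39/16):145/32,P:145/32)
total length: 925/16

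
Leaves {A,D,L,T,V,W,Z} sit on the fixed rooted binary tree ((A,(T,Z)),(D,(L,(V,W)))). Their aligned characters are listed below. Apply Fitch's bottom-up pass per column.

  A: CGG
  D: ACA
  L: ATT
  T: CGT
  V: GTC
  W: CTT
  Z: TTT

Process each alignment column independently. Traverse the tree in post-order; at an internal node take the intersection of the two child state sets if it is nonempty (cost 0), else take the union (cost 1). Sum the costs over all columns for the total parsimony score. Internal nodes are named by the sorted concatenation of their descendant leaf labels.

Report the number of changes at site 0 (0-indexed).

4

[col 0] TZ: children T:{C}, Z:{T} ∪→ {C,T}; cost 1
[col 0] ATZ: children A:{C}, TZ:{C,T} ∩→ {C}; cost 0
[col 0] VW: children V:{G}, W:{C} ∪→ {C,G}; cost 1
[col 0] LVW: children L:{A}, VW:{C,G} ∪→ {A,C,G}; cost 1
[col 0] DLVW: children D:{A}, LVW:{A,C,G} ∩→ {A}; cost 0
[col 0] ADLTVWZ: children ATZ:{C}, DLVW:{A} ∪→ {A,C}; cost 1
[col 1] TZ: children T:{G}, Z:{T} ∪→ {G,T}; cost 1
[col 1] ATZ: children A:{G}, TZ:{G,T} ∩→ {G}; cost 0
[col 1] VW: children V:{T}, W:{T} ∩→ {T}; cost 0
[col 1] LVW: children L:{T}, VW:{T} ∩→ {T}; cost 0
[col 1] DLVW: children D:{C}, LVW:{T} ∪→ {C,T}; cost 1
[col 1] ADLTVWZ: children ATZ:{G}, DLVW:{C,T} ∪→ {C,G,T}; cost 1
[col 2] TZ: children T:{T}, Z:{T} ∩→ {T}; cost 0
[col 2] ATZ: children A:{G}, TZ:{T} ∪→ {G,T}; cost 1
[col 2] VW: children V:{C}, W:{T} ∪→ {C,T}; cost 1
[col 2] LVW: children L:{T}, VW:{C,T} ∩→ {T}; cost 0
[col 2] DLVW: children D:{A}, LVW:{T} ∪→ {A,T}; cost 1
[col 2] ADLTVWZ: children ATZ:{G,T}, DLVW:{A,T} ∩→ {T}; cost 0
per-site changes: [4, 3, 3]; total = 10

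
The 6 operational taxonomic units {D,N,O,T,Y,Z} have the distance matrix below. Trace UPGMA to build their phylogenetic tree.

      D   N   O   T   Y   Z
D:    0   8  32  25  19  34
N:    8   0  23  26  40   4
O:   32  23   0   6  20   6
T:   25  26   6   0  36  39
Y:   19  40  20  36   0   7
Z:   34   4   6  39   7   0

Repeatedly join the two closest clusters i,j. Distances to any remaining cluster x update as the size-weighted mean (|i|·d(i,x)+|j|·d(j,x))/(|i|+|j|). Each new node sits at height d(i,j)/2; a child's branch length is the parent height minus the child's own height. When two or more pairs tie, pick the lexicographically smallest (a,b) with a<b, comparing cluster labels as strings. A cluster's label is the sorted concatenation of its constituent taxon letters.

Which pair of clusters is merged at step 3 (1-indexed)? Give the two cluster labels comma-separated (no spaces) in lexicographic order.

D,Y

iteration 1: select N,Z (d=4); attach at lengths (2, 2); label the merged cluster NZ
  updated: d(D,NZ)=21, d(NZ,O)=29/2, d(NZ,T)=65/2, d(NZ,Y)=47/2
iteration 2: select O,T (d=6); attach at lengths (3, 3); label the merged cluster OT
  updated: d(D,OT)=57/2, d(NZ,OT)=47/2, d(OT,Y)=28
iteration 3: select D,Y (d=19); attach at lengths (19/2, 19/2); label the merged cluster DY
  updated: d(DY,NZ)=89/4, d(DY,OT)=113/4
iteration 4: select DY,NZ (d=89/4); attach at lengths (13/8, 73/8); label the merged cluster DNYZ
  updated: d(DNYZ,OT)=207/8
iteration 5: select DNYZ,OT (d=207/8); attach at lengths (29/16, 159/16); label the merged cluster DNOTYZ
final tree: (((D:19/2,Y:19/2):13/8,(N:2,Z:2):73/8):29/16,(O:3,T:3):159/16)
total length: 103/2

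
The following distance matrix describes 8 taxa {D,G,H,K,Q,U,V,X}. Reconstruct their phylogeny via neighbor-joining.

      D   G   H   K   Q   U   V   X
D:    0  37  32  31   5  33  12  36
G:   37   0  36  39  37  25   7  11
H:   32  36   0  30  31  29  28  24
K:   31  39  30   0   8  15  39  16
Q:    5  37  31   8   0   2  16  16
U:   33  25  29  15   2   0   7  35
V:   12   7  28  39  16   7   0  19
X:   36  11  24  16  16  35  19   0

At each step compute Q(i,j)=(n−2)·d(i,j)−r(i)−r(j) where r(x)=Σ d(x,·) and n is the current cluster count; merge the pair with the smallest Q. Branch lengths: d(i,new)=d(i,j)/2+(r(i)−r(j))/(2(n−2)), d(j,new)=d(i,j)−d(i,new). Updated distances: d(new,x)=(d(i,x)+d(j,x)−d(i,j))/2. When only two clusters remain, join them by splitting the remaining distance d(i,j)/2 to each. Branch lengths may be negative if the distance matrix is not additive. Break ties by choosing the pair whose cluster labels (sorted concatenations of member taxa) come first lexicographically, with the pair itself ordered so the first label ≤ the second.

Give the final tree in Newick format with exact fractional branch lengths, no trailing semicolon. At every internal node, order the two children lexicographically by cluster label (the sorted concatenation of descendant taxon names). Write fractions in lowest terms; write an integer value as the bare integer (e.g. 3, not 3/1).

((((D:39/4,Q:-19/4):207/32,(((G:101/12,X:31/12):117/20,V:33/20):16/3,H:103/6):117/32):65/32,K:319/32):161/64,U:161/64)

step 1: merge (G,X) at d=11, Q=-283; branch lengths G→101/12, X→31/12; new cluster GX
  updated: d(D,GX)=31, d(GX,H)=49/2, d(GX,K)=22, d(GX,Q)=21, d(GX,U)=49/2, d(GX,V)=15/2
step 2: merge (GX,V) at d=15/2, Q=-405/2; branch lengths GX→117/20, V→33/20; new cluster GVX
  updated: d(D,GVX)=71/4, d(GVX,H)=45/2, d(GVX,K)=107/4, d(GVX,Q)=59/4, d(GVX,U)=12
step 3: merge (D,Q) at d=5, Q=-319/2; branch lengths D→39/4, Q→-19/4; new cluster DQ
  updated: d(DQ,GVX)=55/4, d(DQ,H)=29, d(DQ,K)=17, d(DQ,U)=15
step 4: merge (GVX,H) at d=45/2, Q=-118; branch lengths GVX→16/3, H→103/6; new cluster GHVX
  updated: d(DQ,GHVX)=81/8, d(GHVX,K)=137/8, d(GHVX,U)=37/4
step 5: merge (DQ,GHVX) at d=81/8, Q=-467/8; branch lengths DQ→207/32, GHVX→117/32; new cluster DGHQVX
  updated: d(DGHQVX,K)=12, d(DGHQVX,U)=113/16
step 6: merge (DGHQVX,K) at d=12, Q=-545/16; branch lengths DGHQVX→65/32, K→319/32; new cluster DGHKQVX
  updated: d(DGHKQVX,U)=161/32
step 7: merge (DGHKQVX,U) at d=161/32; branch lengths DGHKQVX→161/64, U→161/64; new cluster DGHKQUVX
final tree: ((((D:39/4,Q:-19/4):207/32,(((G:101/12,X:31/12):117/20,V:33/20):16/3,H:103/6):117/32):65/32,K:319/32):161/64,U:161/64)
total length: 2341/32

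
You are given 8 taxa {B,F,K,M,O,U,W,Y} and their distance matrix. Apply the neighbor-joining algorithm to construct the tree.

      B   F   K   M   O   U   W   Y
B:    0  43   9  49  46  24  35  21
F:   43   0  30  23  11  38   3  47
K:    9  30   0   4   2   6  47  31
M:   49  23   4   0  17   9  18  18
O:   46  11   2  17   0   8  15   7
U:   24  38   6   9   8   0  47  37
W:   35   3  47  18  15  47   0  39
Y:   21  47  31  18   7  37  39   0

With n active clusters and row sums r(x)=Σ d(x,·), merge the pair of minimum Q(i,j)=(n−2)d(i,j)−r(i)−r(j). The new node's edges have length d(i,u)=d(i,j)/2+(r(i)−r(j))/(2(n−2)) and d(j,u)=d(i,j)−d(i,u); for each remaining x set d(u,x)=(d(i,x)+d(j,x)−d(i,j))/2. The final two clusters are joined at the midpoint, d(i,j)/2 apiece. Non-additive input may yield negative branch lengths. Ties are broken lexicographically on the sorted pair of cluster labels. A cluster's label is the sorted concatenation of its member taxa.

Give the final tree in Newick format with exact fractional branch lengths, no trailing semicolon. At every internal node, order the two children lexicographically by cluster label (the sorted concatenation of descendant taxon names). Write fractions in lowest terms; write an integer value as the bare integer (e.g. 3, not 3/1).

1. join F+W (d=3, Q=-381) ⇒ FW; edges |F|=3/4, |W|=9/4
  updated: d(B,FW)=75/2, d(FW,K)=37, d(FW,M)=19, d(FW,O)=23/2, d(FW,U)=41, d(FW,Y)=83/2
2. join B+Y (d=21, Q=-237) ⇒ BY; edges |B|=68/5, |Y|=37/5
  updated: d(BY,FW)=29, d(BY,K)=19/2, d(BY,M)=23, d(BY,O)=16, d(BY,U)=20
3. join FW+O (d=23/2, Q=-146) ⇒ FOW; edges |FW|=129/8, |O|=-37/8
  updated: d(BY,FOW)=67/4, d(FOW,K)=55/4, d(FOW,M)=49/4, d(FOW,U)=75/4
4. join BY+FOW (d=67/4, Q=-161/2) ⇒ BFOWY; edges |BY|=29/3, |FOW|=85/12
  updated: d(BFOWY,K)=13/4, d(BFOWY,M)=37/4, d(BFOWY,U)=11
5. join BFOWY+K (d=13/4, Q=-121/4) ⇒ BFKOWY; edges |BFOWY|=67/16, |K|=-15/16
  updated: d(BFKOWY,M)=5, d(BFKOWY,U)=55/8
6. join BFKOWY+M (d=5, Q=-167/8) ⇒ BFKMOWY; edges |BFKOWY|=23/16, |M|=57/16
  updated: d(BFKMOWY,U)=87/16
7. join BFKMOWY+U (d=87/16) ⇒ BFKMOUWY; edges |BFKMOWY|=87/32, |U|=87/32
final tree: (((((B:68/5,Y:37/5):29/3,((F:3/4,W:9/4):129/8,O:-37/8):85/12):67/16,K:-15/16):23/16,M:57/16):87/32,U:87/32)
total length: 1055/16

(((((B:68/5,Y:37/5):29/3,((F:3/4,W:9/4):129/8,O:-37/8):85/12):67/16,K:-15/16):23/16,M:57/16):87/32,U:87/32)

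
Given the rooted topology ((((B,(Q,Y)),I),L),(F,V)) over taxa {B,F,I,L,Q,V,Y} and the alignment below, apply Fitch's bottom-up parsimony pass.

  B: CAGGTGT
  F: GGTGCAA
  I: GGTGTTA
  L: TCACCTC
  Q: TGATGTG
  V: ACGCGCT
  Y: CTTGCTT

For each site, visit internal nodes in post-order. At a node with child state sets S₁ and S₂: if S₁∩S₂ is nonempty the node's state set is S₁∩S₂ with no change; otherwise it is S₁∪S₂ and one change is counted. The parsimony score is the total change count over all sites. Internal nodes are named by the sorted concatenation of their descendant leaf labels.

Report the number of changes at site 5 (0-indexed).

QY@0: {T} ∪ {C} = {C,T} (union, +1)
BQY@0: {C} ∩ {C,T} = {C} (intersection, +0)
BIQY@0: {C} ∪ {G} = {C,G} (union, +1)
BILQY@0: {C,G} ∪ {T} = {C,G,T} (union, +1)
FV@0: {G} ∪ {A} = {A,G} (union, +1)
BFILQVY@0: {C,G,T} ∩ {A,G} = {G} (intersection, +0)
QY@1: {G} ∪ {T} = {G,T} (union, +1)
BQY@1: {A} ∪ {G,T} = {A,G,T} (union, +1)
BIQY@1: {A,G,T} ∩ {G} = {G} (intersection, +0)
BILQY@1: {G} ∪ {C} = {C,G} (union, +1)
FV@1: {G} ∪ {C} = {C,G} (union, +1)
BFILQVY@1: {C,G} ∩ {C,G} = {C,G} (intersection, +0)
QY@2: {A} ∪ {T} = {A,T} (union, +1)
BQY@2: {G} ∪ {A,T} = {A,G,T} (union, +1)
BIQY@2: {A,G,T} ∩ {T} = {T} (intersection, +0)
BILQY@2: {T} ∪ {A} = {A,T} (union, +1)
FV@2: {T} ∪ {G} = {G,T} (union, +1)
BFILQVY@2: {A,T} ∩ {G,T} = {T} (intersection, +0)
QY@3: {T} ∪ {G} = {G,T} (union, +1)
BQY@3: {G} ∩ {G,T} = {G} (intersection, +0)
BIQY@3: {G} ∩ {G} = {G} (intersection, +0)
BILQY@3: {G} ∪ {C} = {C,G} (union, +1)
FV@3: {G} ∪ {C} = {C,G} (union, +1)
BFILQVY@3: {C,G} ∩ {C,G} = {C,G} (intersection, +0)
QY@4: {G} ∪ {C} = {C,G} (union, +1)
BQY@4: {T} ∪ {C,G} = {C,G,T} (union, +1)
BIQY@4: {C,G,T} ∩ {T} = {T} (intersection, +0)
BILQY@4: {T} ∪ {C} = {C,T} (union, +1)
FV@4: {C} ∪ {G} = {C,G} (union, +1)
BFILQVY@4: {C,T} ∩ {C,G} = {C} (intersection, +0)
QY@5: {T} ∩ {T} = {T} (intersection, +0)
BQY@5: {G} ∪ {T} = {G,T} (union, +1)
BIQY@5: {G,T} ∩ {T} = {T} (intersection, +0)
BILQY@5: {T} ∩ {T} = {T} (intersection, +0)
FV@5: {A} ∪ {C} = {A,C} (union, +1)
BFILQVY@5: {T} ∪ {A,C} = {A,C,T} (union, +1)
QY@6: {G} ∪ {T} = {G,T} (union, +1)
BQY@6: {T} ∩ {G,T} = {T} (intersection, +0)
BIQY@6: {T} ∪ {A} = {A,T} (union, +1)
BILQY@6: {A,T} ∪ {C} = {A,C,T} (union, +1)
FV@6: {A} ∪ {T} = {A,T} (union, +1)
BFILQVY@6: {A,C,T} ∩ {A,T} = {A,T} (intersection, +0)
per-site changes: [4, 4, 4, 3, 4, 3, 4]; total = 26

3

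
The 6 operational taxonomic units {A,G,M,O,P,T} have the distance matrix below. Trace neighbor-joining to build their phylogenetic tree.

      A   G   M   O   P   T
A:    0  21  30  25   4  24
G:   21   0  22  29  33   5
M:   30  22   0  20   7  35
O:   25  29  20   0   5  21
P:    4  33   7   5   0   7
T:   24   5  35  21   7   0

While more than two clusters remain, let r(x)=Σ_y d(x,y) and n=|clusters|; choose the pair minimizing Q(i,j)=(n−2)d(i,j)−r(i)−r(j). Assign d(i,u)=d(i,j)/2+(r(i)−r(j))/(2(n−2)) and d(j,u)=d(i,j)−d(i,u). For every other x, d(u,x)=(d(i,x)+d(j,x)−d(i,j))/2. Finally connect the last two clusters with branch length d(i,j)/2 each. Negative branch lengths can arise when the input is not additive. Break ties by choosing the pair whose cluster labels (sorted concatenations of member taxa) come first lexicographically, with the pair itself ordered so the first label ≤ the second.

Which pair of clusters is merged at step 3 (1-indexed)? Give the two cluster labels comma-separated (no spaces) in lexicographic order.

step 1: merge (G,T) at d=5, Q=-182; branch lengths G→19/4, T→1/4; new cluster GT
  updated: d(A,GT)=20, d(GT,M)=26, d(GT,O)=45/2, d(GT,P)=35/2
step 2: merge (A,GT) at d=20, Q=-105; branch lengths A→53/6, GT→67/6; new cluster AGT
  updated: d(AGT,M)=18, d(AGT,O)=55/4, d(AGT,P)=3/4
step 3: merge (AGT,O) at d=55/4, Q=-175/4; branch lengths AGT→85/16, O→135/16; new cluster AGOT
  updated: d(AGOT,M)=97/8, d(AGOT,P)=-4
step 4: merge (AGOT,M) at d=97/8, Q=-121/8; branch lengths AGOT→9/16, M→185/16; new cluster AGMOT
  updated: d(AGMOT,P)=-73/16
step 5: merge (AGMOT,P) at d=-73/16; branch lengths AGMOT→-73/32, P→-73/32; new cluster AGMOPT
final tree: ((((A:53/6,(G:19/4,T:1/4):67/6):85/16,O:135/16):9/16,M:185/16):-73/32,P:-73/32)
total length: 741/16

AGT,O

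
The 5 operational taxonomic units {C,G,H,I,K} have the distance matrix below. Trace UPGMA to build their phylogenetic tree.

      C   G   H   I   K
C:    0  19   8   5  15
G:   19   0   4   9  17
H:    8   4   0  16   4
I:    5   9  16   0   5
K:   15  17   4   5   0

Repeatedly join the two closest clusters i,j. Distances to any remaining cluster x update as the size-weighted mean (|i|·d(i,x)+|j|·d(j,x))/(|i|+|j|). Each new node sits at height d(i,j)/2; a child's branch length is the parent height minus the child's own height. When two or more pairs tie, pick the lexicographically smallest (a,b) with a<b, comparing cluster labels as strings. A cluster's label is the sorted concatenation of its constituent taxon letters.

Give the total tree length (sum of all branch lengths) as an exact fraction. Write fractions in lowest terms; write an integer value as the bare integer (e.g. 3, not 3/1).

1. join G+H (d=4) ⇒ GH; edges |G|=2, |H|=2
  updated: d(C,GH)=27/2, d(GH,I)=25/2, d(GH,K)=21/2
2. join C+I (d=5) ⇒ CI; edges |C|=5/2, |I|=5/2
  updated: d(CI,GH)=13, d(CI,K)=10
3. join CI+K (d=10) ⇒ CIK; edges |CI|=5/2, |K|=5
  updated: d(CIK,GH)=73/6
4. join CIK+GH (d=73/6) ⇒ CGHIK; edges |CIK|=13/12, |GH|=49/12
final tree: (((C:5/2,I:5/2):5/2,K:5):13/12,(G:2,H:2):49/12)
total length: 65/3

65/3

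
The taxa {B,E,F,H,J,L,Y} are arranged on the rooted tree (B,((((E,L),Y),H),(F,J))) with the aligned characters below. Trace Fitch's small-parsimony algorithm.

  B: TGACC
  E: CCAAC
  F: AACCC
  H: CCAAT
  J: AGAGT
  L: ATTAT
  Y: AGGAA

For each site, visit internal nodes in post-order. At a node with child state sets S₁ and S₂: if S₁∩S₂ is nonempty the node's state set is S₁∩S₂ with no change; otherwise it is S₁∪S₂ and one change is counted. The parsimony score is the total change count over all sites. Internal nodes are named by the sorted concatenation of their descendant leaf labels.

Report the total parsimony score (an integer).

site 0, node EL: E={C} ∪ L={A} → {A,C} (+1)
site 0, node ELY: EL={A,C} ∩ Y={A} → {A} (+0)
site 0, node EHLY: ELY={A} ∪ H={C} → {A,C} (+1)
site 0, node FJ: F={A} ∩ J={A} → {A} (+0)
site 0, node EFHJLY: EHLY={A,C} ∩ FJ={A} → {A} (+0)
site 0, node BEFHJLY: B={T} ∪ EFHJLY={A} → {A,T} (+1)
site 1, node EL: E={C} ∪ L={T} → {C,T} (+1)
site 1, node ELY: EL={C,T} ∪ Y={G} → {C,G,T} (+1)
site 1, node EHLY: ELY={C,G,T} ∩ H={C} → {C} (+0)
site 1, node FJ: F={A} ∪ J={G} → {A,G} (+1)
site 1, node EFHJLY: EHLY={C} ∪ FJ={A,G} → {A,C,G} (+1)
site 1, node BEFHJLY: B={G} ∩ EFHJLY={A,C,G} → {G} (+0)
site 2, node EL: E={A} ∪ L={T} → {A,T} (+1)
site 2, node ELY: EL={A,T} ∪ Y={G} → {A,G,T} (+1)
site 2, node EHLY: ELY={A,G,T} ∩ H={A} → {A} (+0)
site 2, node FJ: F={C} ∪ J={A} → {A,C} (+1)
site 2, node EFHJLY: EHLY={A} ∩ FJ={A,C} → {A} (+0)
site 2, node BEFHJLY: B={A} ∩ EFHJLY={A} → {A} (+0)
site 3, node EL: E={A} ∩ L={A} → {A} (+0)
site 3, node ELY: EL={A} ∩ Y={A} → {A} (+0)
site 3, node EHLY: ELY={A} ∩ H={A} → {A} (+0)
site 3, node FJ: F={C} ∪ J={G} → {C,G} (+1)
site 3, node EFHJLY: EHLY={A} ∪ FJ={C,G} → {A,C,G} (+1)
site 3, node BEFHJLY: B={C} ∩ EFHJLY={A,C,G} → {C} (+0)
site 4, node EL: E={C} ∪ L={T} → {C,T} (+1)
site 4, node ELY: EL={C,T} ∪ Y={A} → {A,C,T} (+1)
site 4, node EHLY: ELY={A,C,T} ∩ H={T} → {T} (+0)
site 4, node FJ: F={C} ∪ J={T} → {C,T} (+1)
site 4, node EFHJLY: EHLY={T} ∩ FJ={C,T} → {T} (+0)
site 4, node BEFHJLY: B={C} ∪ EFHJLY={T} → {C,T} (+1)
per-site changes: [3, 4, 3, 2, 4]; total = 16

16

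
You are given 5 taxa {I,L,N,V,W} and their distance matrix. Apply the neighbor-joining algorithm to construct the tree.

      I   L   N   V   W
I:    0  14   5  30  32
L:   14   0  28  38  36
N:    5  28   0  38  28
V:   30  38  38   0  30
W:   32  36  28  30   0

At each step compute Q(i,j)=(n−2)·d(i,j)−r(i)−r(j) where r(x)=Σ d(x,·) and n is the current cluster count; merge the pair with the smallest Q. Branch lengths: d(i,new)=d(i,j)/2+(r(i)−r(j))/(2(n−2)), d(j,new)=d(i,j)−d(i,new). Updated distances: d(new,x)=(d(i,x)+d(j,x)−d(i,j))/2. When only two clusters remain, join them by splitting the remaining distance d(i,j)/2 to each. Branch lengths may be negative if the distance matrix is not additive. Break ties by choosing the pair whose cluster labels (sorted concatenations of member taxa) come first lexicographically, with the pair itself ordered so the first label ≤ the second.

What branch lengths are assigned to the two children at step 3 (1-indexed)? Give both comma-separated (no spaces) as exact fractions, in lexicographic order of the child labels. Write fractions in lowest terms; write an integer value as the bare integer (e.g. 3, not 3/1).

11/2,13

step 1: merge (V,W) at d=30, Q=-172; branch lengths V→50/3, W→40/3; new cluster VW
  updated: d(I,VW)=16, d(L,VW)=22, d(N,VW)=18
step 2: merge (I,N) at d=5, Q=-76; branch lengths I→-3/2, N→13/2; new cluster IN
  updated: d(IN,L)=37/2, d(IN,VW)=29/2
step 3: merge (IN,L) at d=37/2, Q=-55; branch lengths IN→11/2, L→13; new cluster ILN
  updated: d(ILN,VW)=9
step 4: merge (ILN,VW) at d=9; branch lengths ILN→9/2, VW→9/2; new cluster ILNVW
final tree: (((I:-3/2,N:13/2):11/2,L:13):9/2,(V:50/3,W:40/3):9/2)
total length: 125/2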